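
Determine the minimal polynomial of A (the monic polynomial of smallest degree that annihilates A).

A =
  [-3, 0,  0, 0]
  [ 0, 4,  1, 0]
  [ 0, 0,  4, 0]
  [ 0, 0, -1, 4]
x^3 - 5*x^2 - 8*x + 48

The characteristic polynomial is χ_A(x) = (x - 4)^3*(x + 3), so the eigenvalues are known. The minimal polynomial is
  m_A(x) = Π_λ (x − λ)^{k_λ}
where k_λ is the size of the *largest* Jordan block for λ (equivalently, the smallest k with (A − λI)^k v = 0 for every generalised eigenvector v of λ).

  λ = -3: largest Jordan block has size 1, contributing (x + 3)
  λ = 4: largest Jordan block has size 2, contributing (x − 4)^2

So m_A(x) = (x - 4)^2*(x + 3) = x^3 - 5*x^2 - 8*x + 48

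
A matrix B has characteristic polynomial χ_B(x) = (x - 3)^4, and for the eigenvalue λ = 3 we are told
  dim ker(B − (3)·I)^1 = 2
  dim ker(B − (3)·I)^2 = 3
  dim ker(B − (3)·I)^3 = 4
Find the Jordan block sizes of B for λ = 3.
Block sizes for λ = 3: [3, 1]

From the dimensions of kernels of powers, the number of Jordan blocks of size at least j is d_j − d_{j−1} where d_j = dim ker(N^j) (with d_0 = 0). Computing the differences gives [2, 1, 1].
The number of blocks of size exactly k is (#blocks of size ≥ k) − (#blocks of size ≥ k + 1), so the partition is: 1 block(s) of size 1, 1 block(s) of size 3.
In nonincreasing order the block sizes are [3, 1].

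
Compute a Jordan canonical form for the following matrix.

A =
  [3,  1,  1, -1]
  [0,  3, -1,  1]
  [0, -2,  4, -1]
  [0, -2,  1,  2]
J_3(3) ⊕ J_1(3)

The characteristic polynomial is
  det(x·I − A) = x^4 - 12*x^3 + 54*x^2 - 108*x + 81 = (x - 3)^4

Eigenvalues and multiplicities (the geometric multiplicity of λ is n − rank(A − λI), which equals the number of Jordan blocks for λ):
  λ = 3: algebraic multiplicity = 4, geometric multiplicity = 2

Determining the block sizes for each eigenvalue:
  λ = 3: with am = 4 and gm = 2, the partition is not yet determined (e.g. several partitions of 4 into 2 parts exist). Let N = A − (3)·I. Computing rank(N^1) = 2, rank(N^2) = 1, rank(N^3) = 0; the number of blocks of size ≥ j is rank(N^{j−1}) − rank(N^j), giving [2, 1, 1]. So we have 1 block(s) of size 3, 1 block(s) of size 1 → block sizes [3, 1]

Assembling the blocks gives a Jordan form
J =
  [3, 1, 0, 0]
  [0, 3, 1, 0]
  [0, 0, 3, 0]
  [0, 0, 0, 3]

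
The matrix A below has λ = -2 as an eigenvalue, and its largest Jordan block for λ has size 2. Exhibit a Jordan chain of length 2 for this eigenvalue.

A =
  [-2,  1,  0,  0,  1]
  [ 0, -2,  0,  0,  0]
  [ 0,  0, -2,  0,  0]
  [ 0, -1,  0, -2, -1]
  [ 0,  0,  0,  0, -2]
A Jordan chain for λ = -2 of length 2:
v_1 = (1, 0, 0, -1, 0)ᵀ
v_2 = (0, 1, 0, 0, 0)ᵀ

Let N = A − (-2)·I. We want v_2 with N^2 v_2 = 0 but N^1 v_2 ≠ 0; then v_{j-1} := N · v_j for j = 2, …, 2.

Pick v_2 = (0, 1, 0, 0, 0)ᵀ.
Then v_1 = N · v_2 = (1, 0, 0, -1, 0)ᵀ.

Sanity check: (A − (-2)·I) v_1 = (0, 0, 0, 0, 0)ᵀ = 0. ✓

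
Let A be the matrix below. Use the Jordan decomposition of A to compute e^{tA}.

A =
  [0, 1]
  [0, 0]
e^{tA} =
  [1, t]
  [0, 1]

Strategy: write A = P · J · P⁻¹ where J is a Jordan canonical form, so e^{tA} = P · e^{tJ} · P⁻¹, and e^{tJ} can be computed block-by-block.

A has Jordan form
J =
  [0, 1]
  [0, 0]
(up to reordering of blocks).

Per-block formulas:
  For a 2×2 Jordan block J_2(0): exp(t · J_2(0)) = e^(0t)·(I + t·N), where N is the 2×2 nilpotent shift.

After assembling e^{tJ} and conjugating by P, we get:

e^{tA} =
  [1, t]
  [0, 1]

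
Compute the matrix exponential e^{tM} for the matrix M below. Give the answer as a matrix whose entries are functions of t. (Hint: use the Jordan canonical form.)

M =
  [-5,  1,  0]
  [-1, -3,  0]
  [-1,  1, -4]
e^{tM} =
  [-t*exp(-4*t) + exp(-4*t), t*exp(-4*t), 0]
  [-t*exp(-4*t), t*exp(-4*t) + exp(-4*t), 0]
  [-t*exp(-4*t), t*exp(-4*t), exp(-4*t)]

Strategy: write M = P · J · P⁻¹ where J is a Jordan canonical form, so e^{tM} = P · e^{tJ} · P⁻¹, and e^{tJ} can be computed block-by-block.

M has Jordan form
J =
  [-4,  1,  0]
  [ 0, -4,  0]
  [ 0,  0, -4]
(up to reordering of blocks).

Per-block formulas:
  For a 2×2 Jordan block J_2(-4): exp(t · J_2(-4)) = e^(-4t)·(I + t·N), where N is the 2×2 nilpotent shift.
  For a 1×1 block at λ = -4: exp(t · [-4]) = [e^(-4t)].

After assembling e^{tJ} and conjugating by P, we get:

e^{tM} =
  [-t*exp(-4*t) + exp(-4*t), t*exp(-4*t), 0]
  [-t*exp(-4*t), t*exp(-4*t) + exp(-4*t), 0]
  [-t*exp(-4*t), t*exp(-4*t), exp(-4*t)]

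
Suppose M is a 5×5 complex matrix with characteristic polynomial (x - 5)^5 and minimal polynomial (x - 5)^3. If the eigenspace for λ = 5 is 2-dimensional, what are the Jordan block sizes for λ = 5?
Block sizes for λ = 5: [3, 2]

Step 1 — from the characteristic polynomial, algebraic multiplicity of λ = 5 is 5. From dim ker(M − (5)·I) = 2, there are exactly 2 Jordan blocks for λ = 5.
Step 2 — from the minimal polynomial, the factor (x − 5)^3 tells us the largest block for λ = 5 has size 3.
Step 3 — with total size 5, 2 blocks, and largest block 3, the block sizes (in nonincreasing order) are [3, 2].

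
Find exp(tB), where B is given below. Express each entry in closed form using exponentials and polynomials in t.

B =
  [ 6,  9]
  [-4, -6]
e^{tB} =
  [6*t + 1, 9*t]
  [-4*t, 1 - 6*t]

Strategy: write B = P · J · P⁻¹ where J is a Jordan canonical form, so e^{tB} = P · e^{tJ} · P⁻¹, and e^{tJ} can be computed block-by-block.

B has Jordan form
J =
  [0, 1]
  [0, 0]
(up to reordering of blocks).

Per-block formulas:
  For a 2×2 Jordan block J_2(0): exp(t · J_2(0)) = e^(0t)·(I + t·N), where N is the 2×2 nilpotent shift.

After assembling e^{tJ} and conjugating by P, we get:

e^{tB} =
  [6*t + 1, 9*t]
  [-4*t, 1 - 6*t]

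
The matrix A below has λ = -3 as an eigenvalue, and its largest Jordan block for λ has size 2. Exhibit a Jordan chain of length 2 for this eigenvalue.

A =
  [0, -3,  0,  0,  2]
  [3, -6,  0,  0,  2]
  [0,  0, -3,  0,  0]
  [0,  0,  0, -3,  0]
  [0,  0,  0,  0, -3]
A Jordan chain for λ = -3 of length 2:
v_1 = (3, 3, 0, 0, 0)ᵀ
v_2 = (1, 0, 0, 0, 0)ᵀ

Let N = A − (-3)·I. We want v_2 with N^2 v_2 = 0 but N^1 v_2 ≠ 0; then v_{j-1} := N · v_j for j = 2, …, 2.

Pick v_2 = (1, 0, 0, 0, 0)ᵀ.
Then v_1 = N · v_2 = (3, 3, 0, 0, 0)ᵀ.

Sanity check: (A − (-3)·I) v_1 = (0, 0, 0, 0, 0)ᵀ = 0. ✓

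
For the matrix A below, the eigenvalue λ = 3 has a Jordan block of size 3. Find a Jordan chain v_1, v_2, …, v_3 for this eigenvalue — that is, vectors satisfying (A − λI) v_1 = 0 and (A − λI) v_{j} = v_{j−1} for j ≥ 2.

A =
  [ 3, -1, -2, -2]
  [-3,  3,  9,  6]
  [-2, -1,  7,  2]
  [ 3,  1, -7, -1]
A Jordan chain for λ = 3 of length 3:
v_1 = (1, 0, 1, -1)ᵀ
v_2 = (0, -3, -2, 3)ᵀ
v_3 = (1, 0, 0, 0)ᵀ

Let N = A − (3)·I. We want v_3 with N^3 v_3 = 0 but N^2 v_3 ≠ 0; then v_{j-1} := N · v_j for j = 3, …, 2.

Pick v_3 = (1, 0, 0, 0)ᵀ.
Then v_2 = N · v_3 = (0, -3, -2, 3)ᵀ.
Then v_1 = N · v_2 = (1, 0, 1, -1)ᵀ.

Sanity check: (A − (3)·I) v_1 = (0, 0, 0, 0)ᵀ = 0. ✓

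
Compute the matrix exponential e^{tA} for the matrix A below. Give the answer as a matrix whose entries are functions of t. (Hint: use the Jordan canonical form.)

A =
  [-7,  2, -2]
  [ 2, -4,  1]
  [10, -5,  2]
e^{tA} =
  [-4*t*exp(-3*t) + exp(-3*t), 2*t*exp(-3*t), -2*t*exp(-3*t)]
  [2*t*exp(-3*t), -t*exp(-3*t) + exp(-3*t), t*exp(-3*t)]
  [10*t*exp(-3*t), -5*t*exp(-3*t), 5*t*exp(-3*t) + exp(-3*t)]

Strategy: write A = P · J · P⁻¹ where J is a Jordan canonical form, so e^{tA} = P · e^{tJ} · P⁻¹, and e^{tJ} can be computed block-by-block.

A has Jordan form
J =
  [-3,  1,  0]
  [ 0, -3,  0]
  [ 0,  0, -3]
(up to reordering of blocks).

Per-block formulas:
  For a 2×2 Jordan block J_2(-3): exp(t · J_2(-3)) = e^(-3t)·(I + t·N), where N is the 2×2 nilpotent shift.
  For a 1×1 block at λ = -3: exp(t · [-3]) = [e^(-3t)].

After assembling e^{tJ} and conjugating by P, we get:

e^{tA} =
  [-4*t*exp(-3*t) + exp(-3*t), 2*t*exp(-3*t), -2*t*exp(-3*t)]
  [2*t*exp(-3*t), -t*exp(-3*t) + exp(-3*t), t*exp(-3*t)]
  [10*t*exp(-3*t), -5*t*exp(-3*t), 5*t*exp(-3*t) + exp(-3*t)]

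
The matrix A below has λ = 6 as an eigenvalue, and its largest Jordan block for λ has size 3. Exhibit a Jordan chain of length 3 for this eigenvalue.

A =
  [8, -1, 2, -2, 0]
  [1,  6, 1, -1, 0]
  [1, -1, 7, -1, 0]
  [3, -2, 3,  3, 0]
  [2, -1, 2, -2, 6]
A Jordan chain for λ = 6 of length 3:
v_1 = (-1, 0, -1, -2, -1)ᵀ
v_2 = (2, 1, 1, 3, 2)ᵀ
v_3 = (1, 0, 0, 0, 0)ᵀ

Let N = A − (6)·I. We want v_3 with N^3 v_3 = 0 but N^2 v_3 ≠ 0; then v_{j-1} := N · v_j for j = 3, …, 2.

Pick v_3 = (1, 0, 0, 0, 0)ᵀ.
Then v_2 = N · v_3 = (2, 1, 1, 3, 2)ᵀ.
Then v_1 = N · v_2 = (-1, 0, -1, -2, -1)ᵀ.

Sanity check: (A − (6)·I) v_1 = (0, 0, 0, 0, 0)ᵀ = 0. ✓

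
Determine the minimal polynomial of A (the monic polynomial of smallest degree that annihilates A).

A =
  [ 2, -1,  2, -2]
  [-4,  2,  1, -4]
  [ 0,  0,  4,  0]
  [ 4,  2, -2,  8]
x^3 - 12*x^2 + 48*x - 64

The characteristic polynomial is χ_A(x) = (x - 4)^4, so the eigenvalues are known. The minimal polynomial is
  m_A(x) = Π_λ (x − λ)^{k_λ}
where k_λ is the size of the *largest* Jordan block for λ (equivalently, the smallest k with (A − λI)^k v = 0 for every generalised eigenvector v of λ).

  λ = 4: largest Jordan block has size 3, contributing (x − 4)^3

So m_A(x) = (x - 4)^3 = x^3 - 12*x^2 + 48*x - 64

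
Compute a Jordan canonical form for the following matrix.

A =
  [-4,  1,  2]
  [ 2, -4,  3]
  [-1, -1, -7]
J_3(-5)

The characteristic polynomial is
  det(x·I − A) = x^3 + 15*x^2 + 75*x + 125 = (x + 5)^3

Eigenvalues and multiplicities (the geometric multiplicity of λ is n − rank(A − λI), which equals the number of Jordan blocks for λ):
  λ = -5: algebraic multiplicity = 3, geometric multiplicity = 1

Determining the block sizes for each eigenvalue:
  λ = -5: one block (gm = 1), so the single block has size am = 3 → block sizes [3]

Assembling the blocks gives a Jordan form
J =
  [-5,  1,  0]
  [ 0, -5,  1]
  [ 0,  0, -5]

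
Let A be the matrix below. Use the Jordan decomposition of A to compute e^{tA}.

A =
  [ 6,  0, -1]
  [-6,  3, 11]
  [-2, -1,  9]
e^{tA} =
  [t^2*exp(6*t) + exp(6*t), t^2*exp(6*t)/2, -3*t^2*exp(6*t)/2 - t*exp(6*t)]
  [-2*t^2*exp(6*t) - 6*t*exp(6*t), -t^2*exp(6*t) - 3*t*exp(6*t) + exp(6*t), 3*t^2*exp(6*t) + 11*t*exp(6*t)]
  [-2*t*exp(6*t), -t*exp(6*t), 3*t*exp(6*t) + exp(6*t)]

Strategy: write A = P · J · P⁻¹ where J is a Jordan canonical form, so e^{tA} = P · e^{tJ} · P⁻¹, and e^{tJ} can be computed block-by-block.

A has Jordan form
J =
  [6, 1, 0]
  [0, 6, 1]
  [0, 0, 6]
(up to reordering of blocks).

Per-block formulas:
  For a 3×3 Jordan block J_3(6): exp(t · J_3(6)) = e^(6t)·(I + t·N + (t^2/2)·N^2), where N is the 3×3 nilpotent shift.

After assembling e^{tJ} and conjugating by P, we get:

e^{tA} =
  [t^2*exp(6*t) + exp(6*t), t^2*exp(6*t)/2, -3*t^2*exp(6*t)/2 - t*exp(6*t)]
  [-2*t^2*exp(6*t) - 6*t*exp(6*t), -t^2*exp(6*t) - 3*t*exp(6*t) + exp(6*t), 3*t^2*exp(6*t) + 11*t*exp(6*t)]
  [-2*t*exp(6*t), -t*exp(6*t), 3*t*exp(6*t) + exp(6*t)]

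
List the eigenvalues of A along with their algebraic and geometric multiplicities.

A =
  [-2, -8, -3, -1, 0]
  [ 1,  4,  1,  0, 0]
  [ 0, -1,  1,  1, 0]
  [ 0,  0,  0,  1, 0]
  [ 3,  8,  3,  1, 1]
λ = 1: alg = 5, geom = 3

Step 1 — factor the characteristic polynomial to read off the algebraic multiplicities:
  χ_A(x) = (x - 1)^5

Step 2 — compute geometric multiplicities via the rank-nullity identity g(λ) = n − rank(A − λI):
  rank(A − (1)·I) = 2, so dim ker(A − (1)·I) = n − 2 = 3

Summary:
  λ = 1: algebraic multiplicity = 5, geometric multiplicity = 3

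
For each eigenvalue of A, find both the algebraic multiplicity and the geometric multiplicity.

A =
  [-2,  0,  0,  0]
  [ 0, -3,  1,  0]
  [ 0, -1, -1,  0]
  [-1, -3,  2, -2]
λ = -2: alg = 4, geom = 2

Step 1 — factor the characteristic polynomial to read off the algebraic multiplicities:
  χ_A(x) = (x + 2)^4

Step 2 — compute geometric multiplicities via the rank-nullity identity g(λ) = n − rank(A − λI):
  rank(A − (-2)·I) = 2, so dim ker(A − (-2)·I) = n − 2 = 2

Summary:
  λ = -2: algebraic multiplicity = 4, geometric multiplicity = 2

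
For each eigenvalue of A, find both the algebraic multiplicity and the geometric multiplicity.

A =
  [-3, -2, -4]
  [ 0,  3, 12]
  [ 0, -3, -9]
λ = -3: alg = 3, geom = 2

Step 1 — factor the characteristic polynomial to read off the algebraic multiplicities:
  χ_A(x) = (x + 3)^3

Step 2 — compute geometric multiplicities via the rank-nullity identity g(λ) = n − rank(A − λI):
  rank(A − (-3)·I) = 1, so dim ker(A − (-3)·I) = n − 1 = 2

Summary:
  λ = -3: algebraic multiplicity = 3, geometric multiplicity = 2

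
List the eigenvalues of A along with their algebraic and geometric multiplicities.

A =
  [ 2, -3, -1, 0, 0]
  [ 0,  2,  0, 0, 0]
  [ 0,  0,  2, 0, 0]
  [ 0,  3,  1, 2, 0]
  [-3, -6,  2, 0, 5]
λ = 2: alg = 4, geom = 3; λ = 5: alg = 1, geom = 1

Step 1 — factor the characteristic polynomial to read off the algebraic multiplicities:
  χ_A(x) = (x - 5)*(x - 2)^4

Step 2 — compute geometric multiplicities via the rank-nullity identity g(λ) = n − rank(A − λI):
  rank(A − (2)·I) = 2, so dim ker(A − (2)·I) = n − 2 = 3
  rank(A − (5)·I) = 4, so dim ker(A − (5)·I) = n − 4 = 1

Summary:
  λ = 2: algebraic multiplicity = 4, geometric multiplicity = 3
  λ = 5: algebraic multiplicity = 1, geometric multiplicity = 1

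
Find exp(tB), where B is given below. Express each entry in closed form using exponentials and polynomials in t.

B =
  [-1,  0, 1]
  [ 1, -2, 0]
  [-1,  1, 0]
e^{tB} =
  [-t^2*exp(-t)/2 + exp(-t), t^2*exp(-t)/2, t^2*exp(-t)/2 + t*exp(-t)]
  [-t^2*exp(-t)/2 + t*exp(-t), t^2*exp(-t)/2 - t*exp(-t) + exp(-t), t^2*exp(-t)/2]
  [-t*exp(-t), t*exp(-t), t*exp(-t) + exp(-t)]

Strategy: write B = P · J · P⁻¹ where J is a Jordan canonical form, so e^{tB} = P · e^{tJ} · P⁻¹, and e^{tJ} can be computed block-by-block.

B has Jordan form
J =
  [-1,  1,  0]
  [ 0, -1,  1]
  [ 0,  0, -1]
(up to reordering of blocks).

Per-block formulas:
  For a 3×3 Jordan block J_3(-1): exp(t · J_3(-1)) = e^(-1t)·(I + t·N + (t^2/2)·N^2), where N is the 3×3 nilpotent shift.

After assembling e^{tJ} and conjugating by P, we get:

e^{tB} =
  [-t^2*exp(-t)/2 + exp(-t), t^2*exp(-t)/2, t^2*exp(-t)/2 + t*exp(-t)]
  [-t^2*exp(-t)/2 + t*exp(-t), t^2*exp(-t)/2 - t*exp(-t) + exp(-t), t^2*exp(-t)/2]
  [-t*exp(-t), t*exp(-t), t*exp(-t) + exp(-t)]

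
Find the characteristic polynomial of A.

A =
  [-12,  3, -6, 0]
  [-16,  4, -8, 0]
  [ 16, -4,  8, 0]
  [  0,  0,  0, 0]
x^4

Expanding det(x·I − A) (e.g. by cofactor expansion or by noting that A is similar to its Jordan form J, which has the same characteristic polynomial as A) gives
  χ_A(x) = x^4
which factors as x^4. The eigenvalues (with algebraic multiplicities) are λ = 0 with multiplicity 4.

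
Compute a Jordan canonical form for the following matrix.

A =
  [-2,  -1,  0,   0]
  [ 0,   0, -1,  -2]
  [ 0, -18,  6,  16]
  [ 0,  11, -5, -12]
J_3(-2) ⊕ J_1(-2)

The characteristic polynomial is
  det(x·I − A) = x^4 + 8*x^3 + 24*x^2 + 32*x + 16 = (x + 2)^4

Eigenvalues and multiplicities (the geometric multiplicity of λ is n − rank(A − λI), which equals the number of Jordan blocks for λ):
  λ = -2: algebraic multiplicity = 4, geometric multiplicity = 2

Determining the block sizes for each eigenvalue:
  λ = -2: with am = 4 and gm = 2, the partition is not yet determined (e.g. several partitions of 4 into 2 parts exist). Let N = A − (-2)·I. Computing rank(N^1) = 2, rank(N^2) = 1, rank(N^3) = 0; the number of blocks of size ≥ j is rank(N^{j−1}) − rank(N^j), giving [2, 1, 1]. So we have 1 block(s) of size 3, 1 block(s) of size 1 → block sizes [3, 1]

Assembling the blocks gives a Jordan form
J =
  [-2,  1,  0,  0]
  [ 0, -2,  1,  0]
  [ 0,  0, -2,  0]
  [ 0,  0,  0, -2]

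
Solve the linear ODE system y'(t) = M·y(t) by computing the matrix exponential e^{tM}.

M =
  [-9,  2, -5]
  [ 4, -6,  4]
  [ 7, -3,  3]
e^{tM} =
  [-t^2*exp(-4*t) - 5*t*exp(-4*t) + exp(-4*t), t^2*exp(-4*t)/2 + 2*t*exp(-4*t), -t^2*exp(-4*t) - 5*t*exp(-4*t)]
  [4*t*exp(-4*t), -2*t*exp(-4*t) + exp(-4*t), 4*t*exp(-4*t)]
  [t^2*exp(-4*t) + 7*t*exp(-4*t), -t^2*exp(-4*t)/2 - 3*t*exp(-4*t), t^2*exp(-4*t) + 7*t*exp(-4*t) + exp(-4*t)]

Strategy: write M = P · J · P⁻¹ where J is a Jordan canonical form, so e^{tM} = P · e^{tJ} · P⁻¹, and e^{tJ} can be computed block-by-block.

M has Jordan form
J =
  [-4,  1,  0]
  [ 0, -4,  1]
  [ 0,  0, -4]
(up to reordering of blocks).

Per-block formulas:
  For a 3×3 Jordan block J_3(-4): exp(t · J_3(-4)) = e^(-4t)·(I + t·N + (t^2/2)·N^2), where N is the 3×3 nilpotent shift.

After assembling e^{tJ} and conjugating by P, we get:

e^{tM} =
  [-t^2*exp(-4*t) - 5*t*exp(-4*t) + exp(-4*t), t^2*exp(-4*t)/2 + 2*t*exp(-4*t), -t^2*exp(-4*t) - 5*t*exp(-4*t)]
  [4*t*exp(-4*t), -2*t*exp(-4*t) + exp(-4*t), 4*t*exp(-4*t)]
  [t^2*exp(-4*t) + 7*t*exp(-4*t), -t^2*exp(-4*t)/2 - 3*t*exp(-4*t), t^2*exp(-4*t) + 7*t*exp(-4*t) + exp(-4*t)]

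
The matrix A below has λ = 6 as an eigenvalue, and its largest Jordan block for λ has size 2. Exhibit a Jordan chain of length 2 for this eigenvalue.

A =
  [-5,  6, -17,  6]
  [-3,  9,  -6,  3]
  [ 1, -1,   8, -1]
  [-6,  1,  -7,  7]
A Jordan chain for λ = 6 of length 2:
v_1 = (1, 3, -1, -4)ᵀ
v_2 = (1, 2, 0, 0)ᵀ

Let N = A − (6)·I. We want v_2 with N^2 v_2 = 0 but N^1 v_2 ≠ 0; then v_{j-1} := N · v_j for j = 2, …, 2.

Pick v_2 = (1, 2, 0, 0)ᵀ.
Then v_1 = N · v_2 = (1, 3, -1, -4)ᵀ.

Sanity check: (A − (6)·I) v_1 = (0, 0, 0, 0)ᵀ = 0. ✓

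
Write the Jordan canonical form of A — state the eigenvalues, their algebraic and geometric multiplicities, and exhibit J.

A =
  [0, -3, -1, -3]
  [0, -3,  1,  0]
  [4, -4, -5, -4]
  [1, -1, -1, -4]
J_3(-3) ⊕ J_1(-3)

The characteristic polynomial is
  det(x·I − A) = x^4 + 12*x^3 + 54*x^2 + 108*x + 81 = (x + 3)^4

Eigenvalues and multiplicities (the geometric multiplicity of λ is n − rank(A − λI), which equals the number of Jordan blocks for λ):
  λ = -3: algebraic multiplicity = 4, geometric multiplicity = 2

Determining the block sizes for each eigenvalue:
  λ = -3: with am = 4 and gm = 2, the partition is not yet determined (e.g. several partitions of 4 into 2 parts exist). Let N = A − (-3)·I. Computing rank(N^1) = 2, rank(N^2) = 1, rank(N^3) = 0; the number of blocks of size ≥ j is rank(N^{j−1}) − rank(N^j), giving [2, 1, 1]. So we have 1 block(s) of size 3, 1 block(s) of size 1 → block sizes [3, 1]

Assembling the blocks gives a Jordan form
J =
  [-3,  1,  0,  0]
  [ 0, -3,  1,  0]
  [ 0,  0, -3,  0]
  [ 0,  0,  0, -3]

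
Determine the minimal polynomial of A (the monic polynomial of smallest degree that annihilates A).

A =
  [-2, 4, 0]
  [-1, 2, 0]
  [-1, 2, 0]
x^2

The characteristic polynomial is χ_A(x) = x^3, so the eigenvalues are known. The minimal polynomial is
  m_A(x) = Π_λ (x − λ)^{k_λ}
where k_λ is the size of the *largest* Jordan block for λ (equivalently, the smallest k with (A − λI)^k v = 0 for every generalised eigenvector v of λ).

  λ = 0: largest Jordan block has size 2, contributing (x − 0)^2

So m_A(x) = x^2 = x^2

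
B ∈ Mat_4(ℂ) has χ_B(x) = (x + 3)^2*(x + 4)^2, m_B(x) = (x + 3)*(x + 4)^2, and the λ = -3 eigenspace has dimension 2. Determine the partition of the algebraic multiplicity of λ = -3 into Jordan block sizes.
Block sizes for λ = -3: [1, 1]

Step 1 — from the characteristic polynomial, algebraic multiplicity of λ = -3 is 2. From dim ker(B − (-3)·I) = 2, there are exactly 2 Jordan blocks for λ = -3.
Step 2 — from the minimal polynomial, the factor (x + 3) tells us the largest block for λ = -3 has size 1.
Step 3 — with total size 2, 2 blocks, and largest block 1, the block sizes (in nonincreasing order) are [1, 1].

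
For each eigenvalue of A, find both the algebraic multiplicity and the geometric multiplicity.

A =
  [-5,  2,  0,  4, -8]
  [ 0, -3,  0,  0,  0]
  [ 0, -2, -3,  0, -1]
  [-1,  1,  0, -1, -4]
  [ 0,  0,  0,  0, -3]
λ = -3: alg = 5, geom = 3

Step 1 — factor the characteristic polynomial to read off the algebraic multiplicities:
  χ_A(x) = (x + 3)^5

Step 2 — compute geometric multiplicities via the rank-nullity identity g(λ) = n − rank(A − λI):
  rank(A − (-3)·I) = 2, so dim ker(A − (-3)·I) = n − 2 = 3

Summary:
  λ = -3: algebraic multiplicity = 5, geometric multiplicity = 3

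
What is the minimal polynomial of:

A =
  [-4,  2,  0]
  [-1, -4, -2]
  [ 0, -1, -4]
x^3 + 12*x^2 + 48*x + 64

The characteristic polynomial is χ_A(x) = (x + 4)^3, so the eigenvalues are known. The minimal polynomial is
  m_A(x) = Π_λ (x − λ)^{k_λ}
where k_λ is the size of the *largest* Jordan block for λ (equivalently, the smallest k with (A − λI)^k v = 0 for every generalised eigenvector v of λ).

  λ = -4: largest Jordan block has size 3, contributing (x + 4)^3

So m_A(x) = (x + 4)^3 = x^3 + 12*x^2 + 48*x + 64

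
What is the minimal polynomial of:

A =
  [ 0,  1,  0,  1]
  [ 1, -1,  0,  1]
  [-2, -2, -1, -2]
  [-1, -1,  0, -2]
x^3 + 3*x^2 + 3*x + 1

The characteristic polynomial is χ_A(x) = (x + 1)^4, so the eigenvalues are known. The minimal polynomial is
  m_A(x) = Π_λ (x − λ)^{k_λ}
where k_λ is the size of the *largest* Jordan block for λ (equivalently, the smallest k with (A − λI)^k v = 0 for every generalised eigenvector v of λ).

  λ = -1: largest Jordan block has size 3, contributing (x + 1)^3

So m_A(x) = (x + 1)^3 = x^3 + 3*x^2 + 3*x + 1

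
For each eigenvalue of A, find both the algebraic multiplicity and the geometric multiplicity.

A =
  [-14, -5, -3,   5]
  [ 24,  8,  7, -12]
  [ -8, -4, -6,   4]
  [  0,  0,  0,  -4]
λ = -4: alg = 4, geom = 2

Step 1 — factor the characteristic polynomial to read off the algebraic multiplicities:
  χ_A(x) = (x + 4)^4

Step 2 — compute geometric multiplicities via the rank-nullity identity g(λ) = n − rank(A − λI):
  rank(A − (-4)·I) = 2, so dim ker(A − (-4)·I) = n − 2 = 2

Summary:
  λ = -4: algebraic multiplicity = 4, geometric multiplicity = 2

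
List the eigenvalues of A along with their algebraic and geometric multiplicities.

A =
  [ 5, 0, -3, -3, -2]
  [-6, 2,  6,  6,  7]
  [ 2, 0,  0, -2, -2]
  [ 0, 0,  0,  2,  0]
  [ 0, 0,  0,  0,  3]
λ = 2: alg = 3, geom = 3; λ = 3: alg = 2, geom = 2

Step 1 — factor the characteristic polynomial to read off the algebraic multiplicities:
  χ_A(x) = (x - 3)^2*(x - 2)^3

Step 2 — compute geometric multiplicities via the rank-nullity identity g(λ) = n − rank(A − λI):
  rank(A − (2)·I) = 2, so dim ker(A − (2)·I) = n − 2 = 3
  rank(A − (3)·I) = 3, so dim ker(A − (3)·I) = n − 3 = 2

Summary:
  λ = 2: algebraic multiplicity = 3, geometric multiplicity = 3
  λ = 3: algebraic multiplicity = 2, geometric multiplicity = 2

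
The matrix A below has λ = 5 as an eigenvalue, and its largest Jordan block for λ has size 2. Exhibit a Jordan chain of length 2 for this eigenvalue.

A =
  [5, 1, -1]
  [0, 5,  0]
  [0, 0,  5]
A Jordan chain for λ = 5 of length 2:
v_1 = (1, 0, 0)ᵀ
v_2 = (0, 1, 0)ᵀ

Let N = A − (5)·I. We want v_2 with N^2 v_2 = 0 but N^1 v_2 ≠ 0; then v_{j-1} := N · v_j for j = 2, …, 2.

Pick v_2 = (0, 1, 0)ᵀ.
Then v_1 = N · v_2 = (1, 0, 0)ᵀ.

Sanity check: (A − (5)·I) v_1 = (0, 0, 0)ᵀ = 0. ✓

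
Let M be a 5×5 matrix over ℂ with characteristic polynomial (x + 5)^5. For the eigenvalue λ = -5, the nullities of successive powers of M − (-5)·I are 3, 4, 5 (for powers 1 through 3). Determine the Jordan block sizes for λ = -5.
Block sizes for λ = -5: [3, 1, 1]

From the dimensions of kernels of powers, the number of Jordan blocks of size at least j is d_j − d_{j−1} where d_j = dim ker(N^j) (with d_0 = 0). Computing the differences gives [3, 1, 1].
The number of blocks of size exactly k is (#blocks of size ≥ k) − (#blocks of size ≥ k + 1), so the partition is: 2 block(s) of size 1, 1 block(s) of size 3.
In nonincreasing order the block sizes are [3, 1, 1].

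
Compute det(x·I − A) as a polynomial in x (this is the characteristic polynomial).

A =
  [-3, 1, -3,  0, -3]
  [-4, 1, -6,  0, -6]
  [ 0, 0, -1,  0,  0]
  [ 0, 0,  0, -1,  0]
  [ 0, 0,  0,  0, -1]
x^5 + 5*x^4 + 10*x^3 + 10*x^2 + 5*x + 1

Expanding det(x·I − A) (e.g. by cofactor expansion or by noting that A is similar to its Jordan form J, which has the same characteristic polynomial as A) gives
  χ_A(x) = x^5 + 5*x^4 + 10*x^3 + 10*x^2 + 5*x + 1
which factors as (x + 1)^5. The eigenvalues (with algebraic multiplicities) are λ = -1 with multiplicity 5.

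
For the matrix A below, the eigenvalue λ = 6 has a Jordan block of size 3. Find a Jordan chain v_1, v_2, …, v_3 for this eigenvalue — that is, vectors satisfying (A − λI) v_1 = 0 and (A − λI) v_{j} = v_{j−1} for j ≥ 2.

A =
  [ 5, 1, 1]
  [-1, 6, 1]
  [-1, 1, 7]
A Jordan chain for λ = 6 of length 3:
v_1 = (-1, 0, -1)ᵀ
v_2 = (-1, -1, -1)ᵀ
v_3 = (1, 0, 0)ᵀ

Let N = A − (6)·I. We want v_3 with N^3 v_3 = 0 but N^2 v_3 ≠ 0; then v_{j-1} := N · v_j for j = 3, …, 2.

Pick v_3 = (1, 0, 0)ᵀ.
Then v_2 = N · v_3 = (-1, -1, -1)ᵀ.
Then v_1 = N · v_2 = (-1, 0, -1)ᵀ.

Sanity check: (A − (6)·I) v_1 = (0, 0, 0)ᵀ = 0. ✓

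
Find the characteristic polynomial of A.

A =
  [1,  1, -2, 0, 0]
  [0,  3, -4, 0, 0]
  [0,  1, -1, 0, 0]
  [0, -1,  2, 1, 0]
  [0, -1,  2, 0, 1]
x^5 - 5*x^4 + 10*x^3 - 10*x^2 + 5*x - 1

Expanding det(x·I − A) (e.g. by cofactor expansion or by noting that A is similar to its Jordan form J, which has the same characteristic polynomial as A) gives
  χ_A(x) = x^5 - 5*x^4 + 10*x^3 - 10*x^2 + 5*x - 1
which factors as (x - 1)^5. The eigenvalues (with algebraic multiplicities) are λ = 1 with multiplicity 5.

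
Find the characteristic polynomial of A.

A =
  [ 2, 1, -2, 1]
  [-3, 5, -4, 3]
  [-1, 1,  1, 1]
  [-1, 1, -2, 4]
x^4 - 12*x^3 + 54*x^2 - 108*x + 81

Expanding det(x·I − A) (e.g. by cofactor expansion or by noting that A is similar to its Jordan form J, which has the same characteristic polynomial as A) gives
  χ_A(x) = x^4 - 12*x^3 + 54*x^2 - 108*x + 81
which factors as (x - 3)^4. The eigenvalues (with algebraic multiplicities) are λ = 3 with multiplicity 4.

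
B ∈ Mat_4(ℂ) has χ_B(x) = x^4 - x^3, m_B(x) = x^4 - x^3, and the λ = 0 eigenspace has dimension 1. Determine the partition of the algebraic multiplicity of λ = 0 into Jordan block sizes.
Block sizes for λ = 0: [3]

Step 1 — from the characteristic polynomial, algebraic multiplicity of λ = 0 is 3. From dim ker(B − (0)·I) = 1, there are exactly 1 Jordan blocks for λ = 0.
Step 2 — from the minimal polynomial, the factor (x − 0)^3 tells us the largest block for λ = 0 has size 3.
Step 3 — with total size 3, 1 blocks, and largest block 3, the block sizes (in nonincreasing order) are [3].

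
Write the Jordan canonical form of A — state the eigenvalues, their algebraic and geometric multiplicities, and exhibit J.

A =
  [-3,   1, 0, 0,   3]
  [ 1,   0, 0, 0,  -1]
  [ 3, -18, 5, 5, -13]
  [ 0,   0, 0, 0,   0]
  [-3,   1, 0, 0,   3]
J_3(0) ⊕ J_1(0) ⊕ J_1(5)

The characteristic polynomial is
  det(x·I − A) = x^5 - 5*x^4 = x^4*(x - 5)

Eigenvalues and multiplicities (the geometric multiplicity of λ is n − rank(A − λI), which equals the number of Jordan blocks for λ):
  λ = 0: algebraic multiplicity = 4, geometric multiplicity = 2
  λ = 5: algebraic multiplicity = 1, geometric multiplicity = 1

Determining the block sizes for each eigenvalue:
  λ = 0: with am = 4 and gm = 2, the partition is not yet determined (e.g. several partitions of 4 into 2 parts exist). Let N = A − (0)·I. Computing rank(N^1) = 3, rank(N^2) = 2, rank(N^3) = 1; the number of blocks of size ≥ j is rank(N^{j−1}) − rank(N^j), giving [2, 1, 1]. So we have 1 block(s) of size 3, 1 block(s) of size 1 → block sizes [3, 1]
  λ = 5: one block (gm = 1), so the single block has size am = 1 → block sizes [1]

Assembling the blocks gives a Jordan form
J =
  [0, 1, 0, 0, 0]
  [0, 0, 1, 0, 0]
  [0, 0, 0, 0, 0]
  [0, 0, 0, 0, 0]
  [0, 0, 0, 0, 5]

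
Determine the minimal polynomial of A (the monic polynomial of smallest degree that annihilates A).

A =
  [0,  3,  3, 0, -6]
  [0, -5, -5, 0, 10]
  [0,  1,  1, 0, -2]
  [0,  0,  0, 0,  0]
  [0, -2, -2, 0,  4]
x^2

The characteristic polynomial is χ_A(x) = x^5, so the eigenvalues are known. The minimal polynomial is
  m_A(x) = Π_λ (x − λ)^{k_λ}
where k_λ is the size of the *largest* Jordan block for λ (equivalently, the smallest k with (A − λI)^k v = 0 for every generalised eigenvector v of λ).

  λ = 0: largest Jordan block has size 2, contributing (x − 0)^2

So m_A(x) = x^2 = x^2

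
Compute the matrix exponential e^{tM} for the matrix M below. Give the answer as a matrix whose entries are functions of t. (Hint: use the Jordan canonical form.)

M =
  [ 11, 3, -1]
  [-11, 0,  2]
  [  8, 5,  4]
e^{tM} =
  [-5*t^2*exp(5*t)/2 + 6*t*exp(5*t) + exp(5*t), -t^2*exp(5*t) + 3*t*exp(5*t), t^2*exp(5*t)/2 - t*exp(5*t)]
  [5*t^2*exp(5*t)/2 - 11*t*exp(5*t), t^2*exp(5*t) - 5*t*exp(5*t) + exp(5*t), -t^2*exp(5*t)/2 + 2*t*exp(5*t)]
  [-15*t^2*exp(5*t)/2 + 8*t*exp(5*t), -3*t^2*exp(5*t) + 5*t*exp(5*t), 3*t^2*exp(5*t)/2 - t*exp(5*t) + exp(5*t)]

Strategy: write M = P · J · P⁻¹ where J is a Jordan canonical form, so e^{tM} = P · e^{tJ} · P⁻¹, and e^{tJ} can be computed block-by-block.

M has Jordan form
J =
  [5, 1, 0]
  [0, 5, 1]
  [0, 0, 5]
(up to reordering of blocks).

Per-block formulas:
  For a 3×3 Jordan block J_3(5): exp(t · J_3(5)) = e^(5t)·(I + t·N + (t^2/2)·N^2), where N is the 3×3 nilpotent shift.

After assembling e^{tJ} and conjugating by P, we get:

e^{tM} =
  [-5*t^2*exp(5*t)/2 + 6*t*exp(5*t) + exp(5*t), -t^2*exp(5*t) + 3*t*exp(5*t), t^2*exp(5*t)/2 - t*exp(5*t)]
  [5*t^2*exp(5*t)/2 - 11*t*exp(5*t), t^2*exp(5*t) - 5*t*exp(5*t) + exp(5*t), -t^2*exp(5*t)/2 + 2*t*exp(5*t)]
  [-15*t^2*exp(5*t)/2 + 8*t*exp(5*t), -3*t^2*exp(5*t) + 5*t*exp(5*t), 3*t^2*exp(5*t)/2 - t*exp(5*t) + exp(5*t)]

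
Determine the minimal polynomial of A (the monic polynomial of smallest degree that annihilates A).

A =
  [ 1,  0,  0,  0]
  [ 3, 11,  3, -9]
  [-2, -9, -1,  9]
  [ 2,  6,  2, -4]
x^3 - 5*x^2 + 8*x - 4

The characteristic polynomial is χ_A(x) = (x - 2)^3*(x - 1), so the eigenvalues are known. The minimal polynomial is
  m_A(x) = Π_λ (x − λ)^{k_λ}
where k_λ is the size of the *largest* Jordan block for λ (equivalently, the smallest k with (A − λI)^k v = 0 for every generalised eigenvector v of λ).

  λ = 1: largest Jordan block has size 1, contributing (x − 1)
  λ = 2: largest Jordan block has size 2, contributing (x − 2)^2

So m_A(x) = (x - 2)^2*(x - 1) = x^3 - 5*x^2 + 8*x - 4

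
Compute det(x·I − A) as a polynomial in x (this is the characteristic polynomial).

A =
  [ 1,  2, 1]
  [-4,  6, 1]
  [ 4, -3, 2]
x^3 - 9*x^2 + 27*x - 27

Expanding det(x·I − A) (e.g. by cofactor expansion or by noting that A is similar to its Jordan form J, which has the same characteristic polynomial as A) gives
  χ_A(x) = x^3 - 9*x^2 + 27*x - 27
which factors as (x - 3)^3. The eigenvalues (with algebraic multiplicities) are λ = 3 with multiplicity 3.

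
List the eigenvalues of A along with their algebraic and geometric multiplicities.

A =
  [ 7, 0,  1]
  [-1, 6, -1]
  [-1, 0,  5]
λ = 6: alg = 3, geom = 2

Step 1 — factor the characteristic polynomial to read off the algebraic multiplicities:
  χ_A(x) = (x - 6)^3

Step 2 — compute geometric multiplicities via the rank-nullity identity g(λ) = n − rank(A − λI):
  rank(A − (6)·I) = 1, so dim ker(A − (6)·I) = n − 1 = 2

Summary:
  λ = 6: algebraic multiplicity = 3, geometric multiplicity = 2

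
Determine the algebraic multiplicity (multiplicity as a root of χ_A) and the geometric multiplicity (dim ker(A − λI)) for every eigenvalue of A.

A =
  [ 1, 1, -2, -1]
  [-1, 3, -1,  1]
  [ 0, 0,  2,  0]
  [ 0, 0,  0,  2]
λ = 2: alg = 4, geom = 2

Step 1 — factor the characteristic polynomial to read off the algebraic multiplicities:
  χ_A(x) = (x - 2)^4

Step 2 — compute geometric multiplicities via the rank-nullity identity g(λ) = n − rank(A − λI):
  rank(A − (2)·I) = 2, so dim ker(A − (2)·I) = n − 2 = 2

Summary:
  λ = 2: algebraic multiplicity = 4, geometric multiplicity = 2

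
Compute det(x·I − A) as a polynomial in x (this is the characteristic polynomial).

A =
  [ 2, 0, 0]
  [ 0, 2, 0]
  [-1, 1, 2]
x^3 - 6*x^2 + 12*x - 8

Expanding det(x·I − A) (e.g. by cofactor expansion or by noting that A is similar to its Jordan form J, which has the same characteristic polynomial as A) gives
  χ_A(x) = x^3 - 6*x^2 + 12*x - 8
which factors as (x - 2)^3. The eigenvalues (with algebraic multiplicities) are λ = 2 with multiplicity 3.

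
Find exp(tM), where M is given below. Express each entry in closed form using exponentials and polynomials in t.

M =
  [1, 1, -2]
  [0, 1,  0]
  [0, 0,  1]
e^{tM} =
  [exp(t), t*exp(t), -2*t*exp(t)]
  [0, exp(t), 0]
  [0, 0, exp(t)]

Strategy: write M = P · J · P⁻¹ where J is a Jordan canonical form, so e^{tM} = P · e^{tJ} · P⁻¹, and e^{tJ} can be computed block-by-block.

M has Jordan form
J =
  [1, 1, 0]
  [0, 1, 0]
  [0, 0, 1]
(up to reordering of blocks).

Per-block formulas:
  For a 1×1 block at λ = 1: exp(t · [1]) = [e^(1t)].
  For a 2×2 Jordan block J_2(1): exp(t · J_2(1)) = e^(1t)·(I + t·N), where N is the 2×2 nilpotent shift.

After assembling e^{tJ} and conjugating by P, we get:

e^{tM} =
  [exp(t), t*exp(t), -2*t*exp(t)]
  [0, exp(t), 0]
  [0, 0, exp(t)]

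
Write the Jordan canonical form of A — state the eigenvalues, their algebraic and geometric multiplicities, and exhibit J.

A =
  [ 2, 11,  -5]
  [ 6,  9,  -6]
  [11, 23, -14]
J_2(-3) ⊕ J_1(3)

The characteristic polynomial is
  det(x·I − A) = x^3 + 3*x^2 - 9*x - 27 = (x - 3)*(x + 3)^2

Eigenvalues and multiplicities (the geometric multiplicity of λ is n − rank(A − λI), which equals the number of Jordan blocks for λ):
  λ = -3: algebraic multiplicity = 2, geometric multiplicity = 1
  λ = 3: algebraic multiplicity = 1, geometric multiplicity = 1

Determining the block sizes for each eigenvalue:
  λ = -3: one block (gm = 1), so the single block has size am = 2 → block sizes [2]
  λ = 3: one block (gm = 1), so the single block has size am = 1 → block sizes [1]

Assembling the blocks gives a Jordan form
J =
  [-3,  1, 0]
  [ 0, -3, 0]
  [ 0,  0, 3]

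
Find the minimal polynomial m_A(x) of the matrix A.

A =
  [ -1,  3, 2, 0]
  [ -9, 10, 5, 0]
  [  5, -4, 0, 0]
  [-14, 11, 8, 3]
x^3 - 9*x^2 + 27*x - 27

The characteristic polynomial is χ_A(x) = (x - 3)^4, so the eigenvalues are known. The minimal polynomial is
  m_A(x) = Π_λ (x − λ)^{k_λ}
where k_λ is the size of the *largest* Jordan block for λ (equivalently, the smallest k with (A − λI)^k v = 0 for every generalised eigenvector v of λ).

  λ = 3: largest Jordan block has size 3, contributing (x − 3)^3

So m_A(x) = (x - 3)^3 = x^3 - 9*x^2 + 27*x - 27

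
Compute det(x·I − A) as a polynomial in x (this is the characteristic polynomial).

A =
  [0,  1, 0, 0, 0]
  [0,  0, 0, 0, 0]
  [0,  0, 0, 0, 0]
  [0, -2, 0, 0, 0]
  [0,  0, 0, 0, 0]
x^5

Expanding det(x·I − A) (e.g. by cofactor expansion or by noting that A is similar to its Jordan form J, which has the same characteristic polynomial as A) gives
  χ_A(x) = x^5
which factors as x^5. The eigenvalues (with algebraic multiplicities) are λ = 0 with multiplicity 5.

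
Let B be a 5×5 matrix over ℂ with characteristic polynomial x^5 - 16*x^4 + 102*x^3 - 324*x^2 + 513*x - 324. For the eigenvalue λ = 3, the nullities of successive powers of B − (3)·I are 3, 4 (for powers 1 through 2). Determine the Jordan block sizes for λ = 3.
Block sizes for λ = 3: [2, 1, 1]

From the dimensions of kernels of powers, the number of Jordan blocks of size at least j is d_j − d_{j−1} where d_j = dim ker(N^j) (with d_0 = 0). Computing the differences gives [3, 1].
The number of blocks of size exactly k is (#blocks of size ≥ k) − (#blocks of size ≥ k + 1), so the partition is: 2 block(s) of size 1, 1 block(s) of size 2.
In nonincreasing order the block sizes are [2, 1, 1].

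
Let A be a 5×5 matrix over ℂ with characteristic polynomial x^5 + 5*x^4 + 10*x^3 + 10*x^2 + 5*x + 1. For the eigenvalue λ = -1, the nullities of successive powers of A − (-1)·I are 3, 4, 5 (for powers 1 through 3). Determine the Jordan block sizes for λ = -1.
Block sizes for λ = -1: [3, 1, 1]

From the dimensions of kernels of powers, the number of Jordan blocks of size at least j is d_j − d_{j−1} where d_j = dim ker(N^j) (with d_0 = 0). Computing the differences gives [3, 1, 1].
The number of blocks of size exactly k is (#blocks of size ≥ k) − (#blocks of size ≥ k + 1), so the partition is: 2 block(s) of size 1, 1 block(s) of size 3.
In nonincreasing order the block sizes are [3, 1, 1].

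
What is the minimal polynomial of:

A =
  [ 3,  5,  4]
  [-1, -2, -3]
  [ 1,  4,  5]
x^3 - 6*x^2 + 12*x - 8

The characteristic polynomial is χ_A(x) = (x - 2)^3, so the eigenvalues are known. The minimal polynomial is
  m_A(x) = Π_λ (x − λ)^{k_λ}
where k_λ is the size of the *largest* Jordan block for λ (equivalently, the smallest k with (A − λI)^k v = 0 for every generalised eigenvector v of λ).

  λ = 2: largest Jordan block has size 3, contributing (x − 2)^3

So m_A(x) = (x - 2)^3 = x^3 - 6*x^2 + 12*x - 8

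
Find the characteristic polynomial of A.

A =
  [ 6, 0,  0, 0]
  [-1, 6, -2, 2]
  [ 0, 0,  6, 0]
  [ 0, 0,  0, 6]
x^4 - 24*x^3 + 216*x^2 - 864*x + 1296

Expanding det(x·I − A) (e.g. by cofactor expansion or by noting that A is similar to its Jordan form J, which has the same characteristic polynomial as A) gives
  χ_A(x) = x^4 - 24*x^3 + 216*x^2 - 864*x + 1296
which factors as (x - 6)^4. The eigenvalues (with algebraic multiplicities) are λ = 6 with multiplicity 4.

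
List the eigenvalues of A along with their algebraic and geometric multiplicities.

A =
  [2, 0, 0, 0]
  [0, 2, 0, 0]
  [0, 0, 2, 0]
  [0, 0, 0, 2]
λ = 2: alg = 4, geom = 4

Step 1 — factor the characteristic polynomial to read off the algebraic multiplicities:
  χ_A(x) = (x - 2)^4

Step 2 — compute geometric multiplicities via the rank-nullity identity g(λ) = n − rank(A − λI):
  rank(A − (2)·I) = 0, so dim ker(A − (2)·I) = n − 0 = 4

Summary:
  λ = 2: algebraic multiplicity = 4, geometric multiplicity = 4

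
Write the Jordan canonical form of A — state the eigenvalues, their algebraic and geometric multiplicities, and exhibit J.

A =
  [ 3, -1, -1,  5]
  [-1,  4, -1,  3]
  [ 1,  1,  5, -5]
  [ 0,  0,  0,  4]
J_3(4) ⊕ J_1(4)

The characteristic polynomial is
  det(x·I − A) = x^4 - 16*x^3 + 96*x^2 - 256*x + 256 = (x - 4)^4

Eigenvalues and multiplicities (the geometric multiplicity of λ is n − rank(A − λI), which equals the number of Jordan blocks for λ):
  λ = 4: algebraic multiplicity = 4, geometric multiplicity = 2

Determining the block sizes for each eigenvalue:
  λ = 4: with am = 4 and gm = 2, the partition is not yet determined (e.g. several partitions of 4 into 2 parts exist). Let N = A − (4)·I. Computing rank(N^1) = 2, rank(N^2) = 1, rank(N^3) = 0; the number of blocks of size ≥ j is rank(N^{j−1}) − rank(N^j), giving [2, 1, 1]. So we have 1 block(s) of size 3, 1 block(s) of size 1 → block sizes [3, 1]

Assembling the blocks gives a Jordan form
J =
  [4, 1, 0, 0]
  [0, 4, 1, 0]
  [0, 0, 4, 0]
  [0, 0, 0, 4]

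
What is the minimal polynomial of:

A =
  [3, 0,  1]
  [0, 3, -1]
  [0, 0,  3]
x^2 - 6*x + 9

The characteristic polynomial is χ_A(x) = (x - 3)^3, so the eigenvalues are known. The minimal polynomial is
  m_A(x) = Π_λ (x − λ)^{k_λ}
where k_λ is the size of the *largest* Jordan block for λ (equivalently, the smallest k with (A − λI)^k v = 0 for every generalised eigenvector v of λ).

  λ = 3: largest Jordan block has size 2, contributing (x − 3)^2

So m_A(x) = (x - 3)^2 = x^2 - 6*x + 9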